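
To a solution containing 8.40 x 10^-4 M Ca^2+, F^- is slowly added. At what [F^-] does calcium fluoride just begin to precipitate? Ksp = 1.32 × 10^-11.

1.25 x 10^-4 M

CaF2(s) <=> Ca^2+(aq) + 2 F^-(aq)
Ksp = [Ca^2+][F^-]^2
Precipitation begins when Q = Ksp. With [Ca^2+] = 8.40 x 10^-4 M:
1.32 × 10^-11 = (8.40 x 10^-4) × [F^-]^2
[F^-] = (1.32 × 10^-11 / 8.40 × 10^-4)^(1/2) = 1.25 x 10^-4 M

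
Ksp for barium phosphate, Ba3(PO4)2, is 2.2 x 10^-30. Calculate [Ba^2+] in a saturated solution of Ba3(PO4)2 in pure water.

[Ba^2+] = 1.4e-6 M

Ba3(PO4)2(s) ⇌ 3 Ba^2+(aq) + 2 PO4^3-(aq)
Ksp = [Ba^2+]^3[PO4^3-]^2
With molar solubility s: [Ba^2+] = 3s, [PO4^3-] = 2s.
So Ksp = (3s)^3 × (2s)^2 = 108s^5
Solving, s = (2.2 x 10^-30/108)^(1/5) = 4.59 × 10^-7 M
[Ba^2+] = 3s = 1.4 x 10^-6 M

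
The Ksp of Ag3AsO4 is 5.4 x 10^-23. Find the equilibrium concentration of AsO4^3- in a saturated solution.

1.2 x 10^-6 M

Ag3AsO4(s) ⇌ 3 Ag^+ + AsO4^3-
Ksp = [Ag^+]^3[AsO4^3-]
Let s = molar solubility. Then [Ag^+] = 3s and [AsO4^3-] = s.
Ksp = (3s)^3s = 27s^4
s = (5.4 x 10^-23 / 27)^(1/4) = 1.19 × 10^-6 M
[AsO4^3-] = s = 1.2 × 10^-6 M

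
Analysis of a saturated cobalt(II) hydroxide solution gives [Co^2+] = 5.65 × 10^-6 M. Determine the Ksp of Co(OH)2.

Co(OH)2(s) ⇌ Co^2+ + 2 OH^-
Stoichiometry gives [OH^-] = (2/1)[Co^2+] = 1.130 × 10^-5 M.
Ksp = [Co^2+][OH^-]^2
Ksp = 5.65 x 10^-6 × (1.130 x 10^-5)^2 = 7.21 × 10^-16

Ksp = 7.21 x 10^-16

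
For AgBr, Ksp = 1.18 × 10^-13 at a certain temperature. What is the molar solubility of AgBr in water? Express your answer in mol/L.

s = 3.44e-7 M

AgBr(s) ⇌ Ag^+(aq) + Br^-(aq)
Ksp = [Ag^+][Br^-]
Let s = molar solubility. Then [Ag^+] = s and [Br^-] = s.
Ksp = s × s = s^2
s = (1.18 × 10^-13)^(1/2) = 3.44 × 10^-7 M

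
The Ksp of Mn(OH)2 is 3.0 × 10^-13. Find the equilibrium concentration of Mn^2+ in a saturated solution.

4.2 × 10^-5 M

Mn(OH)2(s) ⇌ Mn^2+(aq) + 2 OH^-(aq)
Ksp = [Mn^2+][OH^-]^2
If s mol/L of Mn(OH)2 dissolves, [Mn^2+] = s and [OH^-] = 2s.
So Ksp = s × (2s)^2 = 4s^3
s = (3.0 × 10^-13 / 4)^(1/3) = 4.22 × 10^-5 M
[Mn^2+] = s = 4.2 × 10^-5 M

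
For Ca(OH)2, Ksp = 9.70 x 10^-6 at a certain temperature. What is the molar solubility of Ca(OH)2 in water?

s ≈ 0.0134 M

Ca(OH)2(s) <=> Ca^2+(aq) + 2 OH^-(aq)
Ksp = [Ca^2+][OH^-]^2
With molar solubility s: [Ca^2+] = s, [OH^-] = 2s.
Ksp = s(2s)^2 = 4s^3
s = (9.70 x 10^-6 / 4)^(1/3) = 1.34 × 10^-2 M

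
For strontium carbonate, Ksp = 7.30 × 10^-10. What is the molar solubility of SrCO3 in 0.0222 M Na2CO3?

3.29 x 10^-8 M

SrCO3(s) <=> Sr^2+ + CO3^2-
Ksp = [Sr^2+][CO3^2-]
Let s be the molar solubility in this solution. [Sr^2+] = s, [CO3^2-] = 0.0222 + s ≈ 0.0222 (common-ion effect: CO3^2- is already 0.0222 M).
Ksp ≈ s × 0.0222
s = 3.29 × 10^-8 M
Check: s = 3.3 × 10^-8 ≪ 0.0222, so the approximation is valid.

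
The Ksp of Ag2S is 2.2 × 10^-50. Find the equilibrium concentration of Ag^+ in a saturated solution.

[Ag^+] = 3.5 × 10^-17 M

Ag2S(s) ⇌ 2 Ag^+(aq) + S^2-(aq)
Ksp = [Ag^+]^2[S^2-]
If s mol/L of Ag2S dissolves, [Ag^+] = 2s and [S^2-] = s.
Substituting: Ksp = (2s)^2s = 4s^3
Solving, s = (2.2 × 10^-50/4)^(1/3) = 1.77 x 10^-17 M
[Ag^+] = 2s = 3.5 × 10^-17 M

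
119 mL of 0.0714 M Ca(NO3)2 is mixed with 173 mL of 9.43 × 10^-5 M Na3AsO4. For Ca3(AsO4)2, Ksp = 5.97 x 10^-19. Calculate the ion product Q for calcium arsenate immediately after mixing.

Total volume = 119 + 173 = 292 mL.
[Ca^2+] = 7.14 x 10^-2 × (119/292) = 2.910 × 10^-2 M
[AsO4^3-] = 9.43 × 10^-5 × (173/292) = 5.587 x 10^-5 M
Ca3(AsO4)2(s) <=> 3 Ca^2+(aq) + 2 AsO4^3-(aq), so Q = [Ca^2+]^3[AsO4^3-]^2
Q = (2.910 × 10^-2)^3(5.587 x 10^-5)^2 = 7.69 × 10^-14
Q > Ksp, so Ca3(AsO4)2 will precipitate.

7.69 × 10^-14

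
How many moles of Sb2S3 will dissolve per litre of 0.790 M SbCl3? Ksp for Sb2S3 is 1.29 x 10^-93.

s ≈ 4.25e-32 M

Sb2S3(s) ⇌ 2 Sb^3+(aq) + 3 S^2-(aq)
Ksp = [Sb^3+]^2[S^2-]^3
Let s = moles of Sb2S3 that dissolve per litre. [Sb^3+] = 0.790 + 2s ≈ 0.790, [S^2-] = 3s (Ksp is small, so little additional dissolves).
Ksp ≈ (0.790)^2 × (3s)^3
s = 4.25 × 10^-32 M
Check: 2s = 8.5 x 10^-32 ≪ 0.790, so the approximation is valid.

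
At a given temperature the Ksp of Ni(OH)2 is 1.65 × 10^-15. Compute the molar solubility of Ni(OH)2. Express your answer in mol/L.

7.44e-6 M

Ni(OH)2(s) ⇌ Ni^2+(aq) + 2 OH^-(aq)
Ksp = [Ni^2+][OH^-]^2
If s mol/L of Ni(OH)2 dissolves, [Ni^2+] = s and [OH^-] = 2s.
Ksp = s(2s)^2 = 4s^3
s = (1.65 × 10^-15 / 4)^(1/3) = 7.44 x 10^-6 M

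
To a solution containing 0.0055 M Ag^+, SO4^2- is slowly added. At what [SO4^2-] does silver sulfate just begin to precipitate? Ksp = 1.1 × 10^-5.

Ag2SO4(s) ⇌ 2 Ag^+ + SO4^2-
Ksp = [Ag^+]^2[SO4^2-]
Precipitation begins when Q = Ksp. With [Ag^+] = 0.0055 M:
1.1 × 10^-5 = (0.0055)^2 × [SO4^2-]
[SO4^2-] = (1.1 × 10^-5 / 3.03 x 10^-5) = 3.6 × 10^-1 M

[SO4^2-] = 3.6 × 10^-1 M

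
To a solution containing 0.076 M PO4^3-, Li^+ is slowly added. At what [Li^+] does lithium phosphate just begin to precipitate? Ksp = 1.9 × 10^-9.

Li3PO4(s) ⇌ 3 Li^+(aq) + PO4^3-(aq)
Ksp = [Li^+]^3[PO4^3-]
Precipitation begins when Q = Ksp. With [PO4^3-] = 0.076 M:
1.9 × 10^-9 = (0.076) × [Li^+]^3
[Li^+] = (1.9 × 10^-9 / 7.6 x 10^-2)^(1/3) = 2.9 x 10^-3 M

[Li^+] = 2.9 × 10^-3 M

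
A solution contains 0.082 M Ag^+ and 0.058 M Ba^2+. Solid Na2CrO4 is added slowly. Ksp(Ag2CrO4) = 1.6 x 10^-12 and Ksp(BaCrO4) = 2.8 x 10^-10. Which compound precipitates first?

Each salt begins to precipitate when Q = Ksp, i.e. when [CrO4^2-] reaches its threshold.
For Ag2CrO4: 1.6 x 10^-12 = (0.082)^2 × [CrO4^2-]  ⇒  [CrO4^2-] = 2.4 x 10^-10 M.
For BaCrO4: 2.8 x 10^-10 = 0.058 × [CrO4^2-]  ⇒  [CrO4^2-] = 4.8 x 10^-9 M.
The salt with the lower threshold [CrO4^2-] precipitates first: Ag2CrO4.

Ag2CrO4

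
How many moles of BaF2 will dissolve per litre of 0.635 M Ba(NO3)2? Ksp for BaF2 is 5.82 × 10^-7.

BaF2(s) ⇌ Ba^2+(aq) + 2 F^-(aq)
Ksp = [Ba^2+][F^-]^2
Let s be the molar solubility in this solution. [Ba^2+] = 0.635 + s ≈ 0.635, [F^-] = 2s (since Ba^2+ from Ba(NO3)2 dominates).
Ksp ≈ 0.635 × (2s)^2
s = 4.79 x 10^-4 M
Check: s = 4.8 × 10^-4 ≪ 0.635, so the approximation is valid.

s ≈ 4.79 × 10^-4 M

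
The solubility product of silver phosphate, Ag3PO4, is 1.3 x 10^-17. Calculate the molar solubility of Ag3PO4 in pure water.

2.6e-5 M

Ag3PO4(s) ⇌ 3 Ag^+(aq) + PO4^3-(aq)
Ksp = [Ag^+]^3[PO4^3-]
If s mol/L of Ag3PO4 dissolves, [Ag^+] = 3s and [PO4^3-] = s.
Substituting: Ksp = (3s)^3s = 27s^4
s = (1.3 x 10^-17 / 27)^(1/4) = 2.6 × 10^-5 M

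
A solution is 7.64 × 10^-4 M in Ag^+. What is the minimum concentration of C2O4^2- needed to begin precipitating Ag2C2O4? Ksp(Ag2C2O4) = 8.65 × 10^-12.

[C2O4^2-] ≈ 1.48 × 10^-5 M

Ag2C2O4(s) ⇌ 2 Ag^+ + C2O4^2-
Ksp = [Ag^+]^2[C2O4^2-]
Precipitation begins when Q = Ksp. With [Ag^+] = 7.64 × 10^-4 M:
8.65 × 10^-12 = (7.64 × 10^-4)^2 × [C2O4^2-]
[C2O4^2-] = (8.65 × 10^-12 / 5.837 × 10^-7) = 1.48 x 10^-5 M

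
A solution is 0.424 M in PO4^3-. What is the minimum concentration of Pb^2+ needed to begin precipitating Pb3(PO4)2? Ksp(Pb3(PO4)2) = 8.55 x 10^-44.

Pb3(PO4)2(s) <=> 3 Pb^2+(aq) + 2 PO4^3-(aq)
Ksp = [Pb^2+]^3[PO4^3-]^2
Precipitation begins when Q = Ksp. With [PO4^3-] = 0.424 M:
8.55 x 10^-44 = (0.424)^2 × [Pb^2+]^3
[Pb^2+] = (8.55 x 10^-44 / 1.798 × 10^-1)^(1/3) = 7.81 × 10^-15 M

[Pb^2+] = 7.81 x 10^-15 M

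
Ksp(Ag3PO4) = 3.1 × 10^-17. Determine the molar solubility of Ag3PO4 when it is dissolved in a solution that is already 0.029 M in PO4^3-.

Ag3PO4(s) <=> 3 Ag^+(aq) + PO4^3-(aq)
Ksp = [Ag^+]^3[PO4^3-]
Let s = moles of Ag3PO4 that dissolve per litre. [Ag^+] = 3s, [PO4^3-] = 0.029 + s ≈ 0.029 (common-ion effect: PO4^3- is already 0.029 M).
Ksp ≈ (3s)^3 × 0.029
s = 3.4 × 10^-6 M
Check: s = 3.4 × 10^-6 ≪ 0.029, so the approximation is valid.

s ≈ 3.4e-6 M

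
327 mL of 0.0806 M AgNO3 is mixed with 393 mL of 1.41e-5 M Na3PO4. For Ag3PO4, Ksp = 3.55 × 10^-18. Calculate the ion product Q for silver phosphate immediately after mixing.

Total volume = 327 + 393 = 720 mL.
[Ag^+] = 8.06 × 10^-2 × (327/720) = 3.661 x 10^-2 M
[PO4^3-] = 1.41 × 10^-5 × (393/720) = 7.696 x 10^-6 M
Ag3PO4(s) ⇌ 3 Ag^+ + PO4^3-, so Q = [Ag^+]^3[PO4^3-]
Q = (3.661 × 10^-2)^3(7.696 × 10^-6) = 3.78 × 10^-10
Q > Ksp, so Ag3PO4 will precipitate.

Q = 3.78 x 10^-10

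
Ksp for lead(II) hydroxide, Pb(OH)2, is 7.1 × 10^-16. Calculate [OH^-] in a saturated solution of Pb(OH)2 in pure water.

Pb(OH)2(s) ⇌ Pb^2+ + 2 OH^-
Ksp = [Pb^2+][OH^-]^2
If s mol/L of Pb(OH)2 dissolves, [Pb^2+] = s and [OH^-] = 2s.
Ksp = s(2s)^2 = 4s^3
Solving, s = (7.1 × 10^-16/4)^(1/3) = 5.62 × 10^-6 M
[OH^-] = 2s = 1.1 × 10^-5 M

[OH^-] = 1.1e-5 M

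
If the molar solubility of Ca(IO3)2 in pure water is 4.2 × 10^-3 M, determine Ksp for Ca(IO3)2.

Ca(IO3)2(s) ⇌ Ca^2+ + 2 IO3^-
If s mol/L of Ca(IO3)2 dissolves, [Ca^2+] = s and [IO3^-] = 2s.
Ksp = [Ca^2+][IO3^-]^2
So Ksp = s × (2s)^2 = 4s^3
With s = 4.2 × 10^-3: Ksp = 3.0 x 10^-7

Ksp = 3.0 x 10^-7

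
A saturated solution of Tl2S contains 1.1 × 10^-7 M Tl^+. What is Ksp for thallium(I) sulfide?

Ksp ≈ 6.7 x 10^-22

Tl2S(s) ⇌ 2 Tl^+(aq) + S^2-(aq)
Stoichiometry gives [S^2-] = (1/2)[Tl^+] = 5.50 × 10^-8 M.
Ksp = [Tl^+]^2[S^2-]
Ksp = (1.1 × 10^-7)^2 × 5.50 × 10^-8 = 6.7 × 10^-22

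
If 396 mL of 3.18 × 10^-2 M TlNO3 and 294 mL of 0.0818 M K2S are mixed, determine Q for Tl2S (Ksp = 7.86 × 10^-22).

Total volume = 396 + 294 = 690 mL.
[Tl^+] = 3.18 × 10^-2 × (396/690) = 1.825 × 10^-2 M
[S^2-] = 8.18 x 10^-2 × (294/690) = 3.485 x 10^-2 M
Tl2S(s) ⇌ 2 Tl^+(aq) + S^2-(aq), so Q = [Tl^+]^2[S^2-]
Q = (1.825 x 10^-2)^2(3.485 × 10^-2) = 1.16 × 10^-5
Q > Ksp, so Tl2S will precipitate.

1.16 × 10^-5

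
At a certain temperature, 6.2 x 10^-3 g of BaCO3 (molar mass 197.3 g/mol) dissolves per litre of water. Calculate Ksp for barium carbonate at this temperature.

Molar solubility s = (6.2 × 10^-3 g/L) / (197.3 g/mol) = 3.14 × 10^-5 M.
BaCO3(s) <=> Ba^2+ + CO3^2-
With molar solubility s: [Ba^2+] = s, [CO3^2-] = s.
Ksp = [Ba^2+][CO3^2-]
Ksp = (s)(s) = s^2
With s = 3.14 × 10^-5: Ksp = 9.9 × 10^-10

Ksp ≈ 9.9 × 10^-10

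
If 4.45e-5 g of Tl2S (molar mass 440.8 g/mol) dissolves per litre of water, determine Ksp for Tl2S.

Ksp ≈ 4.12 x 10^-21

Molar solubility s = (4.45 x 10^-5 g/L) / (440.8 g/mol) = 1.010 x 10^-7 M.
Tl2S(s) ⇌ 2 Tl^+(aq) + S^2-(aq)
For each mole of Tl2S that dissolves: [Tl^+] = 2s, [S^2-] = s.
Ksp = [Tl^+]^2[S^2-]
So Ksp = (2s)^2 × s = 4s^3
Ksp = 4 × (1.010 × 10^-7)^3 = 4.12 × 10^-21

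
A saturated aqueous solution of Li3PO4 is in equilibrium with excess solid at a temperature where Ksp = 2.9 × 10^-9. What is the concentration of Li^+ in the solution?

[Li^+] ≈ 9.7 × 10^-3 M

Li3PO4(s) <=> 3 Li^+(aq) + PO4^3-(aq)
Ksp = [Li^+]^3[PO4^3-]
With molar solubility s: [Li^+] = 3s, [PO4^3-] = s.
Ksp = (3s)^3s = 27s^4
Solving, s = (2.9 × 10^-9/27)^(1/4) = 3.22 × 10^-3 M
[Li^+] = 3s = 9.7 x 10^-3 M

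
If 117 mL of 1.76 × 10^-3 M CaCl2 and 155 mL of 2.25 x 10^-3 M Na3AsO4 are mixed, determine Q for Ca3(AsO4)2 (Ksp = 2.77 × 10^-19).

Total volume = 117 + 155 = 272 mL.
[Ca^2+] = 1.76 × 10^-3 × (117/272) = 7.571 x 10^-4 M
[AsO4^3-] = 2.25 × 10^-3 × (155/272) = 1.282 × 10^-3 M
Ca3(AsO4)2(s) <=> 3 Ca^2+(aq) + 2 AsO4^3-(aq), so Q = [Ca^2+]^3[AsO4^3-]^2
Q = (7.571 × 10^-4)^3(1.282 x 10^-3)^2 = 7.13 × 10^-16
Q > Ksp, so Ca3(AsO4)2 will precipitate.

Q = 7.13 × 10^-16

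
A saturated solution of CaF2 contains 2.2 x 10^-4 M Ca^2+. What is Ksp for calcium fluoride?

CaF2(s) <=> Ca^2+(aq) + 2 F^-(aq)
Stoichiometry gives [F^-] = (2/1)[Ca^2+] = 4.40 x 10^-4 M.
Ksp = [Ca^2+][F^-]^2
Ksp = 2.2 × 10^-4 × (4.40 x 10^-4)^2 = 4.3 × 10^-11

Ksp = 4.3 × 10^-11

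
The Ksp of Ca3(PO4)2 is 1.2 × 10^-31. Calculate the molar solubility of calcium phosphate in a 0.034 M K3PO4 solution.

s ≈ 1.6e-10 M

Ca3(PO4)2(s) ⇌ 3 Ca^2+(aq) + 2 PO4^3-(aq)
Ksp = [Ca^2+]^3[PO4^3-]^2
Let s = moles of Ca3(PO4)2 that dissolve per litre. [Ca^2+] = 3s, [PO4^3-] = 0.034 + 2s ≈ 0.034 (Ksp is small, so little additional dissolves).
Ksp ≈ (3s)^3 × (0.034)^2
s = 1.6 × 10^-10 M
Check: 2s = 3.1 × 10^-10 ≪ 0.034, so the approximation is valid.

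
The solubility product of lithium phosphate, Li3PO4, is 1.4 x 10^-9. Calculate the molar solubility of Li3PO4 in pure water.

Li3PO4(s) ⇌ 3 Li^+ + PO4^3-
Ksp = [Li^+]^3[PO4^3-]
Let s = molar solubility. Then [Li^+] = 3s and [PO4^3-] = s.
Substituting: Ksp = (3s)^3s = 27s^4
s^4 = 1.4 x 10^-9 / 27, so s = 2.7 x 10^-3 M

2.7 x 10^-3 M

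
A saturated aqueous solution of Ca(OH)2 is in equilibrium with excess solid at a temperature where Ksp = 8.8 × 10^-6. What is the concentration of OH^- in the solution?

[OH^-] ≈ 0.026 M

Ca(OH)2(s) <=> Ca^2+ + 2 OH^-
Ksp = [Ca^2+][OH^-]^2
Let s = molar solubility. Then [Ca^2+] = s and [OH^-] = 2s.
So Ksp = s × (2s)^2 = 4s^3
s = (8.8 × 10^-6 / 4)^(1/3) = 1.30 × 10^-2 M
[OH^-] = 2s = 2.6 × 10^-2 M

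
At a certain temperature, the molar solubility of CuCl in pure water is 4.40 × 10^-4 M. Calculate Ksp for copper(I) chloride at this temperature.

Ksp ≈ 1.94e-7

CuCl(s) ⇌ Cu^+(aq) + Cl^-(aq)
With molar solubility s: [Cu^+] = s, [Cl^-] = s.
Ksp = [Cu^+][Cl^-]
Ksp = (s)(s) = s^2
Ksp = (4.40 × 10^-4)^2 = 1.94 × 10^-7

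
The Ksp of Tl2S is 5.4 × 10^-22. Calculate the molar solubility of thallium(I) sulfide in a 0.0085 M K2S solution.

s = 1.3 × 10^-10 M

Tl2S(s) ⇌ 2 Tl^+(aq) + S^2-(aq)
Ksp = [Tl^+]^2[S^2-]
Let s = moles of Tl2S that dissolve per litre. [Tl^+] = 2s, [S^2-] = 0.0085 + s ≈ 0.0085 (Ksp is small, so little additional dissolves).
Ksp ≈ (2s)^2 × 0.0085
s = 1.3 x 10^-10 M
Check: s = 1.3 × 10^-10 ≪ 0.0085, so the approximation is valid.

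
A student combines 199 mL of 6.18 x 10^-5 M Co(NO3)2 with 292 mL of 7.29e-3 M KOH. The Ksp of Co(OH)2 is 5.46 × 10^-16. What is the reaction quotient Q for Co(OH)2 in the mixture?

Q ≈ 4.71 × 10^-10

Total volume = 199 + 292 = 491 mL.
[Co^2+] = 6.18 × 10^-5 × (199/491) = 2.505 × 10^-5 M
[OH^-] = 7.29 × 10^-3 × (292/491) = 4.335 x 10^-3 M
Co(OH)2(s) ⇌ Co^2+(aq) + 2 OH^-(aq), so Q = [Co^2+][OH^-]^2
Q = (2.505 x 10^-5)(4.335 x 10^-3)^2 = 4.71 × 10^-10
Q > Ksp, so Co(OH)2 will precipitate.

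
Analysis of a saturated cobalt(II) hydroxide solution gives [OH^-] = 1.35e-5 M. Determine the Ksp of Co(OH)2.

Ksp ≈ 1.23 × 10^-15

Co(OH)2(s) ⇌ Co^2+(aq) + 2 OH^-(aq)
Stoichiometry gives [Co^2+] = (1/2)[OH^-] = 6.750 × 10^-6 M.
Ksp = [Co^2+][OH^-]^2
Ksp = 6.750 × 10^-6 × (1.35 x 10^-5)^2 = 1.23 x 10^-15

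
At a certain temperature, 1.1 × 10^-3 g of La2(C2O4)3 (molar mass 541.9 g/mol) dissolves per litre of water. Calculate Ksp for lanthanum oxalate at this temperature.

Molar solubility s = (1.1 x 10^-3 g/L) / (541.9 g/mol) = 2.03 x 10^-6 M.
La2(C2O4)3(s) ⇌ 2 La^3+ + 3 C2O4^2-
With molar solubility s: [La^3+] = 2s, [C2O4^2-] = 3s.
Ksp = [La^3+]^2[C2O4^2-]^3
Ksp = (2s)^2(3s)^3 = 108s^5
With s = 2.03 x 10^-6: Ksp = 3.7 × 10^-27

Ksp = 3.7e-27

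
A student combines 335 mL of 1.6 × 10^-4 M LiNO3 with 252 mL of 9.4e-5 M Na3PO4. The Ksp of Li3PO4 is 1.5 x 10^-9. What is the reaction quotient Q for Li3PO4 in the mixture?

Total volume = 335 + 252 = 587 mL.
[Li^+] = 1.6 × 10^-4 × (335/587) = 9.13 x 10^-5 M
[PO4^3-] = 9.4 x 10^-5 × (252/587) = 4.04 × 10^-5 M
Li3PO4(s) ⇌ 3 Li^+ + PO4^3-, so Q = [Li^+]^3[PO4^3-]
Q = (9.13 × 10^-5)^3(4.04 × 10^-5) = 3.1 × 10^-17
Q < Ksp, so no precipitate of Li3PO4 forms.

Q = 3.1 × 10^-17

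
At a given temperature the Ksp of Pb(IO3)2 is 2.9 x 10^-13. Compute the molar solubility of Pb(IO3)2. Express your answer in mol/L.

s = 4.2e-5 M

Pb(IO3)2(s) <=> Pb^2+(aq) + 2 IO3^-(aq)
Ksp = [Pb^2+][IO3^-]^2
For each mole of Pb(IO3)2 that dissolves: [Pb^2+] = s, [IO3^-] = 2s.
So Ksp = s × (2s)^2 = 4s^3
Solving, s = (2.9 x 10^-13/4)^(1/3) = 4.2 × 10^-5 M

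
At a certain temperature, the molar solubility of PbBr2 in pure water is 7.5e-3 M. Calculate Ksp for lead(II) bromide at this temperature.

PbBr2(s) ⇌ Pb^2+ + 2 Br^-
Let s = molar solubility. Then [Pb^2+] = s and [Br^-] = 2s.
Ksp = [Pb^2+][Br^-]^2
Ksp = s(2s)^2 = 4s^3
With s = 7.5 × 10^-3: Ksp = 1.7 × 10^-6

1.7 × 10^-6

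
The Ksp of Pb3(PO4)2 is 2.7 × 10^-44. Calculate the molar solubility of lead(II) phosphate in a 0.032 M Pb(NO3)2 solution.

s ≈ 1.4 × 10^-20 M

Pb3(PO4)2(s) <=> 3 Pb^2+ + 2 PO4^3-
Ksp = [Pb^2+]^3[PO4^3-]^2
Let s be the molar solubility in this solution. [Pb^2+] = 0.032 + 3s ≈ 0.032, [PO4^3-] = 2s (since Pb^2+ from Pb(NO3)2 dominates).
Ksp ≈ (0.032)^3 × (2s)^2
s = 1.4 × 10^-20 M
Check: 3s = 4.3 × 10^-20 ≪ 0.032, so the approximation is valid.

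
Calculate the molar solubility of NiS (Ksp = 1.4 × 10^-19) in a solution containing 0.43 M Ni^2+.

s ≈ 3.3e-19 M

NiS(s) ⇌ Ni^2+ + S^2-
Ksp = [Ni^2+][S^2-]
Let s be the molar solubility in this solution. [Ni^2+] = 0.43 + s ≈ 0.43, [S^2-] = s (Ksp is small, so little additional dissolves).
Ksp ≈ 0.43 × s
s = 3.3 × 10^-19 M
Check: s = 3.3 x 10^-19 ≪ 0.43, so the approximation is valid.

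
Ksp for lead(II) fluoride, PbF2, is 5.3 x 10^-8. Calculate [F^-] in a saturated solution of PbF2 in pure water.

[F^-] = 4.7 x 10^-3 M

PbF2(s) ⇌ Pb^2+(aq) + 2 F^-(aq)
Ksp = [Pb^2+][F^-]^2
With molar solubility s: [Pb^2+] = s, [F^-] = 2s.
Substituting: Ksp = s(2s)^2 = 4s^3
s^3 = 5.3 x 10^-8 / 4, so s = 2.37 x 10^-3 M
[F^-] = 2s = 4.7 × 10^-3 M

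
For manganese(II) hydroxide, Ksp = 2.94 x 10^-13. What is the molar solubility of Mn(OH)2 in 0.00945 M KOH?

s = 3.29 × 10^-9 M

Mn(OH)2(s) ⇌ Mn^2+(aq) + 2 OH^-(aq)
Ksp = [Mn^2+][OH^-]^2
Let s = moles of Mn(OH)2 that dissolve per litre. [Mn^2+] = s, [OH^-] = 0.00945 + 2s ≈ 0.00945 (common-ion effect: OH^- is already 0.00945 M).
Ksp ≈ s × (0.00945)^2
s = 3.29 × 10^-9 M
Check: 2s = 6.6 × 10^-9 ≪ 0.00945, so the approximation is valid.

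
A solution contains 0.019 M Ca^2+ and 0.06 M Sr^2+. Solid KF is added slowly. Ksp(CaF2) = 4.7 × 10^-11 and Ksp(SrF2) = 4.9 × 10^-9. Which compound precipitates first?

CaF2

Precipitation of each salt starts when its ion product equals its Ksp.
For CaF2: 4.7 × 10^-11 = 0.019 × [F^-]^2  ⇒  [F^-] = 5.0 x 10^-5 M.
For SrF2: 4.9 × 10^-9 = 0.06 × [F^-]^2  ⇒  [F^-] = 2.9 × 10^-4 M.
The salt with the lower threshold [F^-] precipitates first: CaF2.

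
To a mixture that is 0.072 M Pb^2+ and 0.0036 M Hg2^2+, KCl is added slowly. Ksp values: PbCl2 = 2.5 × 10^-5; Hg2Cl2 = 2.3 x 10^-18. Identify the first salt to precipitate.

Hg2Cl2

Each salt begins to precipitate when Q = Ksp, i.e. when [Cl^-] reaches its threshold.
For PbCl2: 2.5 × 10^-5 = 0.072 × [Cl^-]^2  ⇒  [Cl^-] = 1.9 × 10^-2 M.
For Hg2Cl2: 2.3 x 10^-18 = 0.0036 × [Cl^-]^2  ⇒  [Cl^-] = 2.5 x 10^-8 M.
The salt with the lower threshold [Cl^-] precipitates first: Hg2Cl2.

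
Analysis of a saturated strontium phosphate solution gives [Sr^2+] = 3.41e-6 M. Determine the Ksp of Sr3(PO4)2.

Sr3(PO4)2(s) ⇌ 3 Sr^2+ + 2 PO4^3-
Stoichiometry gives [PO4^3-] = (2/3)[Sr^2+] = 2.273 × 10^-6 M.
Ksp = [Sr^2+]^3[PO4^3-]^2
Ksp = (3.41 × 10^-6)^3 × (2.273 x 10^-6)^2 = 2.05 x 10^-28

Ksp = 2.05e-28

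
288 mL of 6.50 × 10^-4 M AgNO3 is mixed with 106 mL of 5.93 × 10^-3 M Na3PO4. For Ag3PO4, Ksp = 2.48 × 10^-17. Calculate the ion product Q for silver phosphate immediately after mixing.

Total volume = 288 + 106 = 394 mL.
[Ag^+] = 6.50 x 10^-4 × (288/394) = 4.751 x 10^-4 M
[PO4^3-] = 5.93 × 10^-3 × (106/394) = 1.595 × 10^-3 M
Ag3PO4(s) ⇌ 3 Ag^+(aq) + PO4^3-(aq), so Q = [Ag^+]^3[PO4^3-]
Q = (4.751 × 10^-4)^3(1.595 x 10^-3) = 1.71 × 10^-13
Q > Ksp, so Ag3PO4 will precipitate.

Q ≈ 1.71e-13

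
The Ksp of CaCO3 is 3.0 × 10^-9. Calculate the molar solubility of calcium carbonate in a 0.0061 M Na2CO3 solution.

CaCO3(s) ⇌ Ca^2+(aq) + CO3^2-(aq)
Ksp = [Ca^2+][CO3^2-]
Let s be the molar solubility in this solution. [Ca^2+] = s, [CO3^2-] = 0.0061 + s ≈ 0.0061 (common-ion effect: CO3^2- is already 0.0061 M).
Ksp ≈ s × 0.0061
s = 4.9 x 10^-7 M
Check: s = 4.9 x 10^-7 ≪ 0.0061, so the approximation is valid.

s ≈ 4.9 × 10^-7 M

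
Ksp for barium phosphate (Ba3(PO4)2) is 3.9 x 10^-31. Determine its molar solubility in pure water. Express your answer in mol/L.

Ba3(PO4)2(s) ⇌ 3 Ba^2+ + 2 PO4^3-
Ksp = [Ba^2+]^3[PO4^3-]^2
If s mol/L of Ba3(PO4)2 dissolves, [Ba^2+] = 3s and [PO4^3-] = 2s.
Substituting: Ksp = (3s)^3(2s)^2 = 108s^5
s = (3.9 x 10^-31 / 108)^(1/5) = 3.2 x 10^-7 M

s ≈ 3.2 × 10^-7 M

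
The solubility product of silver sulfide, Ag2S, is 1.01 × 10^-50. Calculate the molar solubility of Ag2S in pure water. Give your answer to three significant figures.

s = 1.36 × 10^-17 M

Ag2S(s) ⇌ 2 Ag^+(aq) + S^2-(aq)
Ksp = [Ag^+]^2[S^2-]
If s mol/L of Ag2S dissolves, [Ag^+] = 2s and [S^2-] = s.
So Ksp = (2s)^2 × s = 4s^3
Solving, s = (1.01 × 10^-50/4)^(1/3) = 1.36 × 10^-17 M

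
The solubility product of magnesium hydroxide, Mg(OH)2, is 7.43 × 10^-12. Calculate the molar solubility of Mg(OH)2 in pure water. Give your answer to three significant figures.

Mg(OH)2(s) ⇌ Mg^2+ + 2 OH^-
Ksp = [Mg^2+][OH^-]^2
Let s = molar solubility. Then [Mg^2+] = s and [OH^-] = 2s.
Ksp = s(2s)^2 = 4s^3
Solving, s = (7.43 × 10^-12/4)^(1/3) = 1.23 × 10^-4 M

1.23 × 10^-4 M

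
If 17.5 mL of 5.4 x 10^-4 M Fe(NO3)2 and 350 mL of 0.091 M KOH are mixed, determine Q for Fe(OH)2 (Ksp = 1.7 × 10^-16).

Total volume = 17.5 + 350 = 367.5 mL.
[Fe^2+] = 5.4 × 10^-4 × (17.5/367.5) = 2.57 x 10^-5 M
[OH^-] = 9.1 × 10^-2 × (350/367.5) = 8.67 × 10^-2 M
Fe(OH)2(s) ⇌ Fe^2+(aq) + 2 OH^-(aq), so Q = [Fe^2+][OH^-]^2
Q = (2.57 × 10^-5)(8.67 × 10^-2)^2 = 1.9 × 10^-7
Q > Ksp, so Fe(OH)2 will precipitate.

Q = 1.9e-7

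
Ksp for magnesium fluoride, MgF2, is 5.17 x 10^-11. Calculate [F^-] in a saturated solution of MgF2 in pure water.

4.69 × 10^-4 M

MgF2(s) ⇌ Mg^2+(aq) + 2 F^-(aq)
Ksp = [Mg^2+][F^-]^2
With molar solubility s: [Mg^2+] = s, [F^-] = 2s.
So Ksp = s × (2s)^2 = 4s^3
s = (5.17 x 10^-11 / 4)^(1/3) = 2.347 × 10^-4 M
[F^-] = 2s = 4.69 × 10^-4 M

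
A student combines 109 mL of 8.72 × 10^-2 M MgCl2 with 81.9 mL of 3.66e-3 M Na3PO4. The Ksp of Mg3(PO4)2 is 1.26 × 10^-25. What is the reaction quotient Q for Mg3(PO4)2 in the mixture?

Total volume = 109 + 81.9 = 190.9 mL.
[Mg^2+] = 8.72 × 10^-2 × (109/190.9) = 4.979 × 10^-2 M
[PO4^3-] = 3.66 × 10^-3 × (81.9/190.9) = 1.570 × 10^-3 M
Mg3(PO4)2(s) ⇌ 3 Mg^2+ + 2 PO4^3-, so Q = [Mg^2+]^3[PO4^3-]^2
Q = (4.979 x 10^-2)^3(1.570 × 10^-3)^2 = 3.04 × 10^-10
Q > Ksp, so Mg3(PO4)2 will precipitate.

Q ≈ 3.04e-10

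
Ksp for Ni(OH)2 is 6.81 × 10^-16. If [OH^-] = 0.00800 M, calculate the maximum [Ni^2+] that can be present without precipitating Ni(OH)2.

[Ni^2+] = 1.06 × 10^-11 M

Ni(OH)2(s) ⇌ Ni^2+ + 2 OH^-
Ksp = [Ni^2+][OH^-]^2
Precipitation begins when Q = Ksp. With [OH^-] = 0.00800 M:
6.81 × 10^-16 = (0.00800)^2 × [Ni^2+]
[Ni^2+] = (6.81 × 10^-16 / 6.400 × 10^-5) = 1.06 × 10^-11 M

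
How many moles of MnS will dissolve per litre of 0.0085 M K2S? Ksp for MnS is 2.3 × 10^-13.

s ≈ 2.7 × 10^-11 M

MnS(s) ⇌ Mn^2+ + S^2-
Ksp = [Mn^2+][S^2-]
If s mol/L dissolves here, [Mn^2+] = s, [S^2-] = 0.0085 + s ≈ 0.0085 (common-ion effect: S^2- is already 0.0085 M).
Ksp ≈ s × 0.0085
s = 2.7 × 10^-11 M
Check: s = 2.7 × 10^-11 ≪ 0.0085, so the approximation is valid.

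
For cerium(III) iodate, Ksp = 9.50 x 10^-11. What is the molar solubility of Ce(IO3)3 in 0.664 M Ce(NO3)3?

Ce(IO3)3(s) ⇌ Ce^3+(aq) + 3 IO3^-(aq)
Ksp = [Ce^3+][IO3^-]^3
Let s be the molar solubility in this solution. [Ce^3+] = 0.664 + s ≈ 0.664, [IO3^-] = 3s (common-ion effect: Ce^3+ is already 0.664 M).
Ksp ≈ 0.664 × (3s)^3
s = 1.74 × 10^-4 M
Check: s = 1.7 × 10^-4 ≪ 0.664, so the approximation is valid.

s ≈ 1.74 × 10^-4 M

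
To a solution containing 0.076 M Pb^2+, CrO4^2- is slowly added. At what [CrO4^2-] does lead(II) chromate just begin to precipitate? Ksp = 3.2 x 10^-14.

PbCrO4(s) ⇌ Pb^2+(aq) + CrO4^2-(aq)
Ksp = [Pb^2+][CrO4^2-]
Precipitation begins when Q = Ksp. With [Pb^2+] = 0.076 M:
3.2 x 10^-14 = (0.076) × [CrO4^2-]
[CrO4^2-] = (3.2 x 10^-14 / 7.6 x 10^-2) = 4.2 × 10^-13 M

[CrO4^2-] ≈ 4.2e-13 M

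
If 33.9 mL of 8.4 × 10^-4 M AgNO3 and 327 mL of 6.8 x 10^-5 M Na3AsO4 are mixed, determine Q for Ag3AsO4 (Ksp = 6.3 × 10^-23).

Total volume = 33.9 + 327 = 360.9 mL.
[Ag^+] = 8.4 × 10^-4 × (33.9/360.9) = 7.89 x 10^-5 M
[AsO4^3-] = 6.8 × 10^-5 × (327/360.9) = 6.16 × 10^-5 M
Ag3AsO4(s) <=> 3 Ag^+ + AsO4^3-, so Q = [Ag^+]^3[AsO4^3-]
Q = (7.89 × 10^-5)^3(6.16 × 10^-5) = 3.0 x 10^-17
Q > Ksp, so Ag3AsO4 will precipitate.

Q ≈ 3.0e-17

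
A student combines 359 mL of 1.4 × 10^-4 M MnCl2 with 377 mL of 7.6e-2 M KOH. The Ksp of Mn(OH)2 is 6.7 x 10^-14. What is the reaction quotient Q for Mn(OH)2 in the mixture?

Q = 1.0 x 10^-7

Total volume = 359 + 377 = 736 mL.
[Mn^2+] = 1.4 × 10^-4 × (359/736) = 6.83 x 10^-5 M
[OH^-] = 7.6 x 10^-2 × (377/736) = 3.89 x 10^-2 M
Mn(OH)2(s) ⇌ Mn^2+ + 2 OH^-, so Q = [Mn^2+][OH^-]^2
Q = (6.83 × 10^-5)(3.89 × 10^-2)^2 = 1.0 x 10^-7
Q > Ksp, so Mn(OH)2 will precipitate.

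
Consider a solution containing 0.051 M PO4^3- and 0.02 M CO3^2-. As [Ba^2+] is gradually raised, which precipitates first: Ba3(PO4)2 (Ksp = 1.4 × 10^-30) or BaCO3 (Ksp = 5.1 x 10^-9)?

Precipitation of each salt starts when its ion product equals its Ksp.
For Ba3(PO4)2: 1.4 × 10^-30 = (0.051)^2 × [Ba^2+]^3  ⇒  [Ba^2+] = 8.1 × 10^-10 M.
For BaCO3: 5.1 x 10^-9 = 0.02 × [Ba^2+]  ⇒  [Ba^2+] = 2.6 × 10^-7 M.
The salt with the lower threshold [Ba^2+] precipitates first: Ba3(PO4)2.

Ba3(PO4)2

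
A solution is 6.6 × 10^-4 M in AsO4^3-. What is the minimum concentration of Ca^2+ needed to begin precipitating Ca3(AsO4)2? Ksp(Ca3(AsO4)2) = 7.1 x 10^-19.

Ca3(AsO4)2(s) ⇌ 3 Ca^2+(aq) + 2 AsO4^3-(aq)
Ksp = [Ca^2+]^3[AsO4^3-]^2
Precipitation begins when Q = Ksp. With [AsO4^3-] = 6.6 × 10^-4 M:
7.1 x 10^-19 = (6.6 × 10^-4)^2 × [Ca^2+]^3
[Ca^2+] = (7.1 x 10^-19 / 4.36 × 10^-7)^(1/3) = 1.2 × 10^-4 M

1.2e-4 M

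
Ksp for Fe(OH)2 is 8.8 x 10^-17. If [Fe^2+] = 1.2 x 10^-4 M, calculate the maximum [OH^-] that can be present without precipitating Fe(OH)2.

[OH^-] = 8.6 × 10^-7 M

Fe(OH)2(s) <=> Fe^2+(aq) + 2 OH^-(aq)
Ksp = [Fe^2+][OH^-]^2
Precipitation begins when Q = Ksp. With [Fe^2+] = 1.2 x 10^-4 M:
8.8 x 10^-17 = (1.2 x 10^-4) × [OH^-]^2
[OH^-] = (8.8 x 10^-17 / 1.2 × 10^-4)^(1/2) = 8.6 x 10^-7 M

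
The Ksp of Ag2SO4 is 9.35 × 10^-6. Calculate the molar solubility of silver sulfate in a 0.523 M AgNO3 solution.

3.42 × 10^-5 M

Ag2SO4(s) ⇌ 2 Ag^+(aq) + SO4^2-(aq)
Ksp = [Ag^+]^2[SO4^2-]
Let s = moles of Ag2SO4 that dissolve per litre. [Ag^+] = 0.523 + 2s ≈ 0.523, [SO4^2-] = s (common-ion effect: Ag^+ is already 0.523 M).
Ksp ≈ (0.523)^2 × s
s = 3.42 × 10^-5 M
Check: 2s = 6.8 x 10^-5 ≪ 0.523, so the approximation is valid.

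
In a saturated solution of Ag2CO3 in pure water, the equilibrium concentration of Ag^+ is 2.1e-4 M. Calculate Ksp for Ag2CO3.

Ag2CO3(s) <=> 2 Ag^+(aq) + CO3^2-(aq)
Stoichiometry gives [CO3^2-] = (1/2)[Ag^+] = 1.05 × 10^-4 M.
Ksp = [Ag^+]^2[CO3^2-]
Ksp = (2.1 x 10^-4)^2 × 1.05 x 10^-4 = 4.6 × 10^-12

Ksp ≈ 4.6e-12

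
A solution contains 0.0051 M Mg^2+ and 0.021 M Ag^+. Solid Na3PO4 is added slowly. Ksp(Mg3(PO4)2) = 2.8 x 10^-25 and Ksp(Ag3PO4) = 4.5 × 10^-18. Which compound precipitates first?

Precipitation of each salt starts when its ion product equals its Ksp.
For Mg3(PO4)2: 2.8 x 10^-25 = (0.0051)^3 × [PO4^3-]^2  ⇒  [PO4^3-] = 1.5 × 10^-9 M.
For Ag3PO4: 4.5 × 10^-18 = (0.021)^3 × [PO4^3-]  ⇒  [PO4^3-] = 4.9 x 10^-13 M.
The salt with the lower threshold [PO4^3-] precipitates first: Ag3PO4.

Ag3PO4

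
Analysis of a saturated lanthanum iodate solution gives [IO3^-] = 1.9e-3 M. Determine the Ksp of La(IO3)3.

La(IO3)3(s) ⇌ La^3+(aq) + 3 IO3^-(aq)
Stoichiometry gives [La^3+] = (1/3)[IO3^-] = 6.33 × 10^-4 M.
Ksp = [La^3+][IO3^-]^3
Ksp = 6.33 × 10^-4 × (1.9 x 10^-3)^3 = 4.3 x 10^-12

Ksp ≈ 4.3e-12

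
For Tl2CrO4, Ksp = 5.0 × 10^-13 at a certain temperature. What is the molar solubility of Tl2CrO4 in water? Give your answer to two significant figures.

Tl2CrO4(s) <=> 2 Tl^+(aq) + CrO4^2-(aq)
Ksp = [Tl^+]^2[CrO4^2-]
For each mole of Tl2CrO4 that dissolves: [Tl^+] = 2s, [CrO4^2-] = s.
So Ksp = (2s)^2 × s = 4s^3
s^3 = 5.0 × 10^-13 / 4, so s = 5.0 × 10^-5 M

s ≈ 5.0 × 10^-5 M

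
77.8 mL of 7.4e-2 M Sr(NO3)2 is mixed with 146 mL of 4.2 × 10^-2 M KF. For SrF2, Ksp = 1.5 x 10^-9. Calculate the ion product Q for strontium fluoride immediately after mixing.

1.9 × 10^-5

Total volume = 77.8 + 146 = 223.8 mL.
[Sr^2+] = 7.4 x 10^-2 × (77.8/223.8) = 2.57 × 10^-2 M
[F^-] = 4.2 x 10^-2 × (146/223.8) = 2.74 x 10^-2 M
SrF2(s) ⇌ Sr^2+(aq) + 2 F^-(aq), so Q = [Sr^2+][F^-]^2
Q = (2.57 x 10^-2)(2.74 x 10^-2)^2 = 1.9 x 10^-5
Q > Ksp, so SrF2 will precipitate.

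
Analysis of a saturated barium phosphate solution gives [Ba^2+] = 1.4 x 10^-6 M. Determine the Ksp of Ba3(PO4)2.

Ksp ≈ 2.4 × 10^-30

Ba3(PO4)2(s) <=> 3 Ba^2+(aq) + 2 PO4^3-(aq)
Stoichiometry gives [PO4^3-] = (2/3)[Ba^2+] = 9.33 × 10^-7 M.
Ksp = [Ba^2+]^3[PO4^3-]^2
Ksp = (1.4 × 10^-6)^3 × (9.33 × 10^-7)^2 = 2.4 x 10^-30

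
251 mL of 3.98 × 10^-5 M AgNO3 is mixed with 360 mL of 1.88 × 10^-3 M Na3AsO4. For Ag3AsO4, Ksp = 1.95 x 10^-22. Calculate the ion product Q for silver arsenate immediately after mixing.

4.84e-18

Total volume = 251 + 360 = 611 mL.
[Ag^+] = 3.98 x 10^-5 × (251/611) = 1.635 × 10^-5 M
[AsO4^3-] = 1.88 x 10^-3 × (360/611) = 1.108 × 10^-3 M
Ag3AsO4(s) <=> 3 Ag^+ + AsO4^3-, so Q = [Ag^+]^3[AsO4^3-]
Q = (1.635 × 10^-5)^3(1.108 × 10^-3) = 4.84 x 10^-18
Q > Ksp, so Ag3AsO4 will precipitate.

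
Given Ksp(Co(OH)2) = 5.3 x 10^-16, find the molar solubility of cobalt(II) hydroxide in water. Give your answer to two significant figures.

Co(OH)2(s) ⇌ Co^2+(aq) + 2 OH^-(aq)
Ksp = [Co^2+][OH^-]^2
For each mole of Co(OH)2 that dissolves: [Co^2+] = s, [OH^-] = 2s.
So Ksp = s × (2s)^2 = 4s^3
Solving, s = (5.3 x 10^-16/4)^(1/3) = 5.1 × 10^-6 M

5.1e-6 M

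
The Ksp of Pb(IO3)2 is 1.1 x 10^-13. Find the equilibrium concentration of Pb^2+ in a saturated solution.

[Pb^2+] ≈ 3.0 × 10^-5 M

Pb(IO3)2(s) ⇌ Pb^2+(aq) + 2 IO3^-(aq)
Ksp = [Pb^2+][IO3^-]^2
For each mole of Pb(IO3)2 that dissolves: [Pb^2+] = s, [IO3^-] = 2s.
Substituting: Ksp = s(2s)^2 = 4s^3
Solving, s = (1.1 x 10^-13/4)^(1/3) = 3.02 × 10^-5 M
[Pb^2+] = s = 3.0 × 10^-5 M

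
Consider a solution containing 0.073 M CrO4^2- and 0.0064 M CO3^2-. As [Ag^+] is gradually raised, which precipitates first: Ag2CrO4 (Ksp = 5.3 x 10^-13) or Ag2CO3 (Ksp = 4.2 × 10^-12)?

Precipitation of each salt starts when its ion product equals its Ksp.
For Ag2CrO4: 5.3 x 10^-13 = 0.073 × [Ag^+]^2  ⇒  [Ag^+] = 2.7 x 10^-6 M.
For Ag2CO3: 4.2 × 10^-12 = 0.0064 × [Ag^+]^2  ⇒  [Ag^+] = 2.6 × 10^-5 M.
The salt with the lower threshold [Ag^+] precipitates first: Ag2CrO4.

Ag2CrO4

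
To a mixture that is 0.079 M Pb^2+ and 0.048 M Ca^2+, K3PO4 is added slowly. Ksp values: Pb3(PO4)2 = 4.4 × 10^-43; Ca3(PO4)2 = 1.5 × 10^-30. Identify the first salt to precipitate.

Each salt begins to precipitate when Q = Ksp, i.e. when [PO4^3-] reaches its threshold.
For Pb3(PO4)2: 4.4 × 10^-43 = (0.079)^3 × [PO4^3-]^2  ⇒  [PO4^3-] = 3.0 × 10^-20 M.
For Ca3(PO4)2: 1.5 × 10^-30 = (0.048)^3 × [PO4^3-]^2  ⇒  [PO4^3-] = 1.2 x 10^-13 M.
The salt with the lower threshold [PO4^3-] precipitates first: Pb3(PO4)2.

Pb3(PO4)2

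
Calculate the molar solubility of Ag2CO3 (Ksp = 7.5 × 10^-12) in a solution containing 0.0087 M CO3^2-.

s ≈ 1.5e-5 M

Ag2CO3(s) <=> 2 Ag^+(aq) + CO3^2-(aq)
Ksp = [Ag^+]^2[CO3^2-]
Let s be the molar solubility in this solution. [Ag^+] = 2s, [CO3^2-] = 0.0087 + s ≈ 0.0087 (common-ion effect: CO3^2- is already 0.0087 M).
Ksp ≈ (2s)^2 × 0.0087
s = 1.5 x 10^-5 M
Check: s = 1.5 × 10^-5 ≪ 0.0087, so the approximation is valid.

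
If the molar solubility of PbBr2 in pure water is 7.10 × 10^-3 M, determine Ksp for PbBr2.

PbBr2(s) ⇌ Pb^2+ + 2 Br^-
For each mole of PbBr2 that dissolves: [Pb^2+] = s, [Br^-] = 2s.
Ksp = [Pb^2+][Br^-]^2
Substituting: Ksp = s(2s)^2 = 4s^3
With s = 7.10 × 10^-3: Ksp = 1.43 × 10^-6

1.43e-6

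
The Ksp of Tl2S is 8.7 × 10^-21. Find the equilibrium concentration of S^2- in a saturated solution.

Tl2S(s) <=> 2 Tl^+ + S^2-
Ksp = [Tl^+]^2[S^2-]
Let s = molar solubility. Then [Tl^+] = 2s and [S^2-] = s.
Ksp = (2s)^2s = 4s^3
s = (8.7 × 10^-21 / 4)^(1/3) = 1.30 x 10^-7 M
[S^2-] = s = 1.3 × 10^-7 M

[S^2-] = 1.3 × 10^-7 M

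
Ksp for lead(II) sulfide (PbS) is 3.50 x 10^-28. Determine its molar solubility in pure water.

PbS(s) ⇌ Pb^2+ + S^2-
Ksp = [Pb^2+][S^2-]
With molar solubility s: [Pb^2+] = s, [S^2-] = s.
Ksp = (s)(s) = s^2
s = √(3.50 x 10^-28) = 1.87 x 10^-14 M

s ≈ 1.87 × 10^-14 M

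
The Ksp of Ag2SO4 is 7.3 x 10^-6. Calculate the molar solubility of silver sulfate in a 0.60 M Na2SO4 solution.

Ag2SO4(s) ⇌ 2 Ag^+(aq) + SO4^2-(aq)
Ksp = [Ag^+]^2[SO4^2-]
Let s be the molar solubility in this solution. [Ag^+] = 2s, [SO4^2-] = 0.60 + s ≈ 0.60 (common-ion effect: SO4^2- is already 0.60 M).
Ksp ≈ (2s)^2 × 0.60
s = 1.7 × 10^-3 M
Check: s = 1.7 × 10^-3 ≪ 0.60, so the approximation is valid.

1.7 x 10^-3 M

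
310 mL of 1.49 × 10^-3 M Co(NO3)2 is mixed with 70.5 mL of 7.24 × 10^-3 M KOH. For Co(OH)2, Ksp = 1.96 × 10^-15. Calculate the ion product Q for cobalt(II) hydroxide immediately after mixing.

Q ≈ 2.18 × 10^-9

Total volume = 310 + 70.5 = 380.5 mL.
[Co^2+] = 1.49 x 10^-3 × (310/380.5) = 1.214 × 10^-3 M
[OH^-] = 7.24 × 10^-3 × (70.5/380.5) = 1.341 x 10^-3 M
Co(OH)2(s) <=> Co^2+(aq) + 2 OH^-(aq), so Q = [Co^2+][OH^-]^2
Q = (1.214 × 10^-3)(1.341 x 10^-3)^2 = 2.18 × 10^-9
Q > Ksp, so Co(OH)2 will precipitate.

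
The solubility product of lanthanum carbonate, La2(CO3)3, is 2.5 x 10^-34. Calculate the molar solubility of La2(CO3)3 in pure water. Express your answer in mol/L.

La2(CO3)3(s) ⇌ 2 La^3+(aq) + 3 CO3^2-(aq)
Ksp = [La^3+]^2[CO3^2-]^3
If s mol/L of La2(CO3)3 dissolves, [La^3+] = 2s and [CO3^2-] = 3s.
Substituting: Ksp = (2s)^2(3s)^3 = 108s^5
Solving, s = (2.5 x 10^-34/108)^(1/5) = 7.5 × 10^-8 M

s = 7.5e-8 M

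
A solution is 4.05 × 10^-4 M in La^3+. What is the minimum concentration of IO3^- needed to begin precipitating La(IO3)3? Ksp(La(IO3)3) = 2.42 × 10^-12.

La(IO3)3(s) ⇌ La^3+(aq) + 3 IO3^-(aq)
Ksp = [La^3+][IO3^-]^3
Precipitation begins when Q = Ksp. With [La^3+] = 4.05 × 10^-4 M:
2.42 × 10^-12 = (4.05 × 10^-4) × [IO3^-]^3
[IO3^-] = (2.42 × 10^-12 / 4.05 × 10^-4)^(1/3) = 1.81 × 10^-3 M

[IO3^-] ≈ 1.81 × 10^-3 M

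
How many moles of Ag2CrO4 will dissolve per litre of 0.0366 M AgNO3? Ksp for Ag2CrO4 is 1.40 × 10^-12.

s = 1.05 x 10^-9 M

Ag2CrO4(s) ⇌ 2 Ag^+(aq) + CrO4^2-(aq)
Ksp = [Ag^+]^2[CrO4^2-]
Let s = moles of Ag2CrO4 that dissolve per litre. [Ag^+] = 0.0366 + 2s ≈ 0.0366, [CrO4^2-] = s (since Ag^+ from AgNO3 dominates).
Ksp ≈ (0.0366)^2 × s
s = 1.05 × 10^-9 M
Check: 2s = 2.1 × 10^-9 ≪ 0.0366, so the approximation is valid.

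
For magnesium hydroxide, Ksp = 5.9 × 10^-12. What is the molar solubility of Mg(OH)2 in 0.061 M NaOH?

Mg(OH)2(s) ⇌ Mg^2+ + 2 OH^-
Ksp = [Mg^2+][OH^-]^2
Let s be the molar solubility in this solution. [Mg^2+] = s, [OH^-] = 0.061 + 2s ≈ 0.061 (Ksp is small, so little additional dissolves).
Ksp ≈ s × (0.061)^2
s = 1.6 x 10^-9 M
Check: 2s = 3.2 x 10^-9 ≪ 0.061, so the approximation is valid.

s ≈ 1.6e-9 M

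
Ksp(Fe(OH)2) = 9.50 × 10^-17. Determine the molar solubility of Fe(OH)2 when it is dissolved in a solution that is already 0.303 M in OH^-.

1.03 × 10^-15 M

Fe(OH)2(s) ⇌ Fe^2+ + 2 OH^-
Ksp = [Fe^2+][OH^-]^2
If s mol/L dissolves here, [Fe^2+] = s, [OH^-] = 0.303 + 2s ≈ 0.303 (since the OH^- already present dominates).
Ksp ≈ s × (0.303)^2
s = 1.03 × 10^-15 M
Check: 2s = 2.1 × 10^-15 ≪ 0.303, so the approximation is valid.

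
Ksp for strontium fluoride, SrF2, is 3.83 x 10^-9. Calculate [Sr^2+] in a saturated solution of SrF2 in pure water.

[Sr^2+] ≈ 9.86e-4 M

SrF2(s) ⇌ Sr^2+(aq) + 2 F^-(aq)
Ksp = [Sr^2+][F^-]^2
With molar solubility s: [Sr^2+] = s, [F^-] = 2s.
So Ksp = s × (2s)^2 = 4s^3
Solving, s = (3.83 x 10^-9/4)^(1/3) = 9.856 × 10^-4 M
[Sr^2+] = s = 9.86 × 10^-4 M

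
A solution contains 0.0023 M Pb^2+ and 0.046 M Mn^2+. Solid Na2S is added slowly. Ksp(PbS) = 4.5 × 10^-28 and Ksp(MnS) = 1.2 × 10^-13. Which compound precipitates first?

PbS

Precipitation of each salt starts when its ion product equals its Ksp.
For PbS: 4.5 × 10^-28 = 0.0023 × [S^2-]  ⇒  [S^2-] = 2.0 x 10^-25 M.
For MnS: 1.2 × 10^-13 = 0.046 × [S^2-]  ⇒  [S^2-] = 2.6 × 10^-12 M.
The salt with the lower threshold [S^2-] precipitates first: PbS.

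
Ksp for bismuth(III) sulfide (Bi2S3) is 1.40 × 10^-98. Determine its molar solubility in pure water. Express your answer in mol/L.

s = 1.05 x 10^-20 M

Bi2S3(s) ⇌ 2 Bi^3+(aq) + 3 S^2-(aq)
Ksp = [Bi^3+]^2[S^2-]^3
Let s = molar solubility. Then [Bi^3+] = 2s and [S^2-] = 3s.
Ksp = (2s)^2(3s)^3 = 108s^5
s = (1.40 × 10^-98 / 108)^(1/5) = 1.05 × 10^-20 M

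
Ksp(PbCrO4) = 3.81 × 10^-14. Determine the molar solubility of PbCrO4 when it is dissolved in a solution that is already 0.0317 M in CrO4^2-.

PbCrO4(s) ⇌ Pb^2+(aq) + CrO4^2-(aq)
Ksp = [Pb^2+][CrO4^2-]
Let s be the molar solubility in this solution. [Pb^2+] = s, [CrO4^2-] = 0.0317 + s ≈ 0.0317 (Ksp is small, so little additional dissolves).
Ksp ≈ s × 0.0317
s = 1.20 × 10^-12 M
Check: s = 1.2 x 10^-12 ≪ 0.0317, so the approximation is valid.

1.20e-12 M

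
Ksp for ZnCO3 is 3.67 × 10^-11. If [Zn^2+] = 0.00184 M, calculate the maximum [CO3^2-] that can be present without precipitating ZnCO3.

ZnCO3(s) <=> Zn^2+ + CO3^2-
Ksp = [Zn^2+][CO3^2-]
Precipitation begins when Q = Ksp. With [Zn^2+] = 0.00184 M:
3.67 × 10^-11 = (0.00184) × [CO3^2-]
[CO3^2-] = (3.67 × 10^-11 / 1.84 × 10^-3) = 1.99 × 10^-8 M

[CO3^2-] = 1.99 × 10^-8 M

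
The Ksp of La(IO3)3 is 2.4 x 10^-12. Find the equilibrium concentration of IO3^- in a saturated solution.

[IO3^-] = 1.6 × 10^-3 M

La(IO3)3(s) <=> La^3+ + 3 IO3^-
Ksp = [La^3+][IO3^-]^3
If s mol/L of La(IO3)3 dissolves, [La^3+] = s and [IO3^-] = 3s.
So Ksp = s × (3s)^3 = 27s^4
s^4 = 2.4 x 10^-12 / 27, so s = 5.46 × 10^-4 M
[IO3^-] = 3s = 1.6 × 10^-3 M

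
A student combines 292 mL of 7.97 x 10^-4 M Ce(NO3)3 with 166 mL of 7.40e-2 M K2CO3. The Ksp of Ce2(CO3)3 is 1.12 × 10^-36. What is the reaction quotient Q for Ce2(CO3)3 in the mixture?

Q ≈ 4.98 × 10^-12

Total volume = 292 + 166 = 458 mL.
[Ce^3+] = 7.97 × 10^-4 × (292/458) = 5.081 x 10^-4 M
[CO3^2-] = 7.40 x 10^-2 × (166/458) = 2.682 × 10^-2 M
Ce2(CO3)3(s) <=> 2 Ce^3+(aq) + 3 CO3^2-(aq), so Q = [Ce^3+]^2[CO3^2-]^3
Q = (5.081 x 10^-4)^2(2.682 × 10^-2)^3 = 4.98 × 10^-12
Q > Ksp, so Ce2(CO3)3 will precipitate.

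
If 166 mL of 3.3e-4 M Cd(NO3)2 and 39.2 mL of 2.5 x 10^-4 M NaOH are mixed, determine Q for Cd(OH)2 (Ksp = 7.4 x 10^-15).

Total volume = 166 + 39.2 = 205.2 mL.
[Cd^2+] = 3.3 × 10^-4 × (166/205.2) = 2.67 × 10^-4 M
[OH^-] = 2.5 x 10^-4 × (39.2/205.2) = 4.78 × 10^-5 M
Cd(OH)2(s) ⇌ Cd^2+(aq) + 2 OH^-(aq), so Q = [Cd^2+][OH^-]^2
Q = (2.67 × 10^-4)(4.78 x 10^-5)^2 = 6.1 × 10^-13
Q > Ksp, so Cd(OH)2 will precipitate.

Q ≈ 6.1 × 10^-13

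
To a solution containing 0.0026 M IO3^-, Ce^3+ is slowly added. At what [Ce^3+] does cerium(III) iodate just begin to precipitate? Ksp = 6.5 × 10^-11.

Ce(IO3)3(s) ⇌ Ce^3+ + 3 IO3^-
Ksp = [Ce^3+][IO3^-]^3
Precipitation begins when Q = Ksp. With [IO3^-] = 0.0026 M:
6.5 × 10^-11 = (0.0026)^3 × [Ce^3+]
[Ce^3+] = (6.5 × 10^-11 / 1.76 × 10^-8) = 3.7 x 10^-3 M

3.7e-3 M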